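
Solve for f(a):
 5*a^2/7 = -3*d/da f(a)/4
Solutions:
 f(a) = C1 - 20*a^3/63


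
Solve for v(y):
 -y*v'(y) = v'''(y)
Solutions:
 v(y) = C1 + Integral(C2*airyai(-y) + C3*airybi(-y), y)


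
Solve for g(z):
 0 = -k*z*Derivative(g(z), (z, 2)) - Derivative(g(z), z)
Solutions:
 g(z) = C1 + z^(((re(k) - 1)*re(k) + im(k)^2)/(re(k)^2 + im(k)^2))*(C2*sin(log(z)*Abs(im(k))/(re(k)^2 + im(k)^2)) + C3*cos(log(z)*im(k)/(re(k)^2 + im(k)^2)))


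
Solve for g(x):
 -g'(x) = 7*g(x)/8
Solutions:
 g(x) = C1*exp(-7*x/8)


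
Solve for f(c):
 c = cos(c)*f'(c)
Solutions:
 f(c) = C1 + Integral(c/cos(c), c)


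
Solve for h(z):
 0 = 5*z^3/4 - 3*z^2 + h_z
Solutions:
 h(z) = C1 - 5*z^4/16 + z^3


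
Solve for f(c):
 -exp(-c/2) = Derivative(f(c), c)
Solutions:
 f(c) = C1 + 2*exp(-c/2)


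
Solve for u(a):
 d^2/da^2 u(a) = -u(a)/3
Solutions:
 u(a) = C1*sin(sqrt(3)*a/3) + C2*cos(sqrt(3)*a/3)


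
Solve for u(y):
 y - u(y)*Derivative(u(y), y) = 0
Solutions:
 u(y) = -sqrt(C1 + y^2)
 u(y) = sqrt(C1 + y^2)


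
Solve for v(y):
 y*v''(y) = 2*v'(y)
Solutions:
 v(y) = C1 + C2*y^3


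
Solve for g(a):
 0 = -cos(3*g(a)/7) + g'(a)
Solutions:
 -a - 7*log(sin(3*g(a)/7) - 1)/6 + 7*log(sin(3*g(a)/7) + 1)/6 = C1


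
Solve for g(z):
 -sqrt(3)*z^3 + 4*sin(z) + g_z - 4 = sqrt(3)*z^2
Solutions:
 g(z) = C1 + sqrt(3)*z^4/4 + sqrt(3)*z^3/3 + 4*z + 4*cos(z)


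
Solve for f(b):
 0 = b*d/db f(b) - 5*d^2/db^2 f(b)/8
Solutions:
 f(b) = C1 + C2*erfi(2*sqrt(5)*b/5)


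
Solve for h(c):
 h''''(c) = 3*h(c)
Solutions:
 h(c) = C1*exp(-3^(1/4)*c) + C2*exp(3^(1/4)*c) + C3*sin(3^(1/4)*c) + C4*cos(3^(1/4)*c)


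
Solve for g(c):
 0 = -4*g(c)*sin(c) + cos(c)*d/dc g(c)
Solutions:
 g(c) = C1/cos(c)^4


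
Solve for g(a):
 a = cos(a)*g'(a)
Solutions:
 g(a) = C1 + Integral(a/cos(a), a)


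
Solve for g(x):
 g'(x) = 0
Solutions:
 g(x) = C1


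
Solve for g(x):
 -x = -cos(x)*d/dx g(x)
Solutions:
 g(x) = C1 + Integral(x/cos(x), x)


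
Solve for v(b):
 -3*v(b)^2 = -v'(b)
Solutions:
 v(b) = -1/(C1 + 3*b)


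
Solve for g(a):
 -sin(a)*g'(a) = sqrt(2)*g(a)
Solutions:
 g(a) = C1*(cos(a) + 1)^(sqrt(2)/2)/(cos(a) - 1)^(sqrt(2)/2)


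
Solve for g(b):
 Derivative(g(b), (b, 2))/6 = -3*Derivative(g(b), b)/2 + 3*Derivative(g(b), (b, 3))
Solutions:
 g(b) = C1 + C2*exp(b*(1 - sqrt(649))/36) + C3*exp(b*(1 + sqrt(649))/36)


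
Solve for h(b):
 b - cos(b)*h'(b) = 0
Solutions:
 h(b) = C1 + Integral(b/cos(b), b)


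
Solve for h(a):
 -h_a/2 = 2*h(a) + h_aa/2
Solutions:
 h(a) = (C1*sin(sqrt(15)*a/2) + C2*cos(sqrt(15)*a/2))*exp(-a/2)


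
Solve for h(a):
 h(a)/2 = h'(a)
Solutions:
 h(a) = C1*exp(a/2)


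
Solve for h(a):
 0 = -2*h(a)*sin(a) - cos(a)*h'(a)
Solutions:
 h(a) = C1*cos(a)^2


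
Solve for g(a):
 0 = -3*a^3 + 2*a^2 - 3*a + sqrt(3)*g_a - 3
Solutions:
 g(a) = C1 + sqrt(3)*a^4/4 - 2*sqrt(3)*a^3/9 + sqrt(3)*a^2/2 + sqrt(3)*a


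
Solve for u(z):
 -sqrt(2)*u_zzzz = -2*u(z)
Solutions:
 u(z) = C1*exp(-2^(1/8)*z) + C2*exp(2^(1/8)*z) + C3*sin(2^(1/8)*z) + C4*cos(2^(1/8)*z)


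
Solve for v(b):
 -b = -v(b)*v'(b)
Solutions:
 v(b) = -sqrt(C1 + b^2)
 v(b) = sqrt(C1 + b^2)


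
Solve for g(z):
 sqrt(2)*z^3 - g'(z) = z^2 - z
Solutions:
 g(z) = C1 + sqrt(2)*z^4/4 - z^3/3 + z^2/2


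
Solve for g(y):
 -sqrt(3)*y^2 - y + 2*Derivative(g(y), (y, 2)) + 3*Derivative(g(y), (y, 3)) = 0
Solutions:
 g(y) = C1 + C2*y + C3*exp(-2*y/3) + sqrt(3)*y^4/24 + y^3*(1 - 3*sqrt(3))/12 - 3*y^2*(1 - 3*sqrt(3))/8


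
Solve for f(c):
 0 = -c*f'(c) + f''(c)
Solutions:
 f(c) = C1 + C2*erfi(sqrt(2)*c/2)


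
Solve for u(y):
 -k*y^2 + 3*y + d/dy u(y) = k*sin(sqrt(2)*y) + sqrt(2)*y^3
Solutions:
 u(y) = C1 + k*y^3/3 - sqrt(2)*k*cos(sqrt(2)*y)/2 + sqrt(2)*y^4/4 - 3*y^2/2


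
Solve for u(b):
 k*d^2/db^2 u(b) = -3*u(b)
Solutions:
 u(b) = C1*exp(-sqrt(3)*b*sqrt(-1/k)) + C2*exp(sqrt(3)*b*sqrt(-1/k))


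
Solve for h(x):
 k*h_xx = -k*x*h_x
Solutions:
 h(x) = C1 + C2*erf(sqrt(2)*x/2)


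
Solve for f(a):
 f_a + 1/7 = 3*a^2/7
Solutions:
 f(a) = C1 + a^3/7 - a/7


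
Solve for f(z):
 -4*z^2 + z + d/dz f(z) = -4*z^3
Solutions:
 f(z) = C1 - z^4 + 4*z^3/3 - z^2/2


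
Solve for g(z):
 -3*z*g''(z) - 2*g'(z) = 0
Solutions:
 g(z) = C1 + C2*z^(1/3)


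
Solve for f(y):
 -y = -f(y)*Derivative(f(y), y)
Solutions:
 f(y) = -sqrt(C1 + y^2)
 f(y) = sqrt(C1 + y^2)


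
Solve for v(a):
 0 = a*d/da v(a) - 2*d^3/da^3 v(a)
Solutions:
 v(a) = C1 + Integral(C2*airyai(2^(2/3)*a/2) + C3*airybi(2^(2/3)*a/2), a)


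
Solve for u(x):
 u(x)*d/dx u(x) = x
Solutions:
 u(x) = -sqrt(C1 + x^2)
 u(x) = sqrt(C1 + x^2)


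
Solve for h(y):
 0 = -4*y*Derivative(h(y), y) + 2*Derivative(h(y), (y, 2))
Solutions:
 h(y) = C1 + C2*erfi(y)


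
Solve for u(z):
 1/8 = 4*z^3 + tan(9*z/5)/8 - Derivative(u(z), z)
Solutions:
 u(z) = C1 + z^4 - z/8 - 5*log(cos(9*z/5))/72


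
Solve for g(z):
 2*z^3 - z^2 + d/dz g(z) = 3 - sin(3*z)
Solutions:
 g(z) = C1 - z^4/2 + z^3/3 + 3*z + cos(3*z)/3


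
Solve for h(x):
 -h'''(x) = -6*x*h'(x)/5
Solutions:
 h(x) = C1 + Integral(C2*airyai(5^(2/3)*6^(1/3)*x/5) + C3*airybi(5^(2/3)*6^(1/3)*x/5), x)


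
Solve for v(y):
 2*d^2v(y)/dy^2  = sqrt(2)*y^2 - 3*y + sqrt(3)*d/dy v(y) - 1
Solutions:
 v(y) = C1 + C2*exp(sqrt(3)*y/2) - sqrt(6)*y^3/9 - 2*sqrt(2)*y^2/3 + sqrt(3)*y^2/2 - 8*sqrt(6)*y/9 + sqrt(3)*y/3 + 2*y


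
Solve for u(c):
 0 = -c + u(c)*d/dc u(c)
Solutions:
 u(c) = -sqrt(C1 + c^2)
 u(c) = sqrt(C1 + c^2)


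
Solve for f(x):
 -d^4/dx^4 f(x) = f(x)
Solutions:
 f(x) = (C1*sin(sqrt(2)*x/2) + C2*cos(sqrt(2)*x/2))*exp(-sqrt(2)*x/2) + (C3*sin(sqrt(2)*x/2) + C4*cos(sqrt(2)*x/2))*exp(sqrt(2)*x/2)


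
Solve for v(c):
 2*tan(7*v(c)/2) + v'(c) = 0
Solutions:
 v(c) = -2*asin(C1*exp(-7*c))/7 + 2*pi/7
 v(c) = 2*asin(C1*exp(-7*c))/7


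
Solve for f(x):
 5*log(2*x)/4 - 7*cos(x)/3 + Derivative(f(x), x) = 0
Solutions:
 f(x) = C1 - 5*x*log(x)/4 - 5*x*log(2)/4 + 5*x/4 + 7*sin(x)/3


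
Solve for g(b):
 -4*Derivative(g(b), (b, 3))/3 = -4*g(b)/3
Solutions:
 g(b) = C3*exp(b) + (C1*sin(sqrt(3)*b/2) + C2*cos(sqrt(3)*b/2))*exp(-b/2)


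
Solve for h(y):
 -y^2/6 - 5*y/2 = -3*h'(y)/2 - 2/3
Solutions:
 h(y) = C1 + y^3/27 + 5*y^2/6 - 4*y/9


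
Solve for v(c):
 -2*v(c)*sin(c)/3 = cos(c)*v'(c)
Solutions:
 v(c) = C1*cos(c)^(2/3)


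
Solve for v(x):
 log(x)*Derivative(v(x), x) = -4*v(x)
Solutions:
 v(x) = C1*exp(-4*li(x))


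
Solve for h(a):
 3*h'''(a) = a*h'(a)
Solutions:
 h(a) = C1 + Integral(C2*airyai(3^(2/3)*a/3) + C3*airybi(3^(2/3)*a/3), a)


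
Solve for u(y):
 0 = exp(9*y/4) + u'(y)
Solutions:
 u(y) = C1 - 4*exp(9*y/4)/9


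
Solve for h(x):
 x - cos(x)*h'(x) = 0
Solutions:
 h(x) = C1 + Integral(x/cos(x), x)


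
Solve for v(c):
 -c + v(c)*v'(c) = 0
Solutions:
 v(c) = -sqrt(C1 + c^2)
 v(c) = sqrt(C1 + c^2)


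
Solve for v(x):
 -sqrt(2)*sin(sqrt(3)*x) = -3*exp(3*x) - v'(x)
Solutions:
 v(x) = C1 - exp(3*x) - sqrt(6)*cos(sqrt(3)*x)/3


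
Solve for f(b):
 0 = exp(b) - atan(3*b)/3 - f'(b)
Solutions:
 f(b) = C1 - b*atan(3*b)/3 + exp(b) + log(9*b^2 + 1)/18


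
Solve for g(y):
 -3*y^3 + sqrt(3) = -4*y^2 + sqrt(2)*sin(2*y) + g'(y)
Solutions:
 g(y) = C1 - 3*y^4/4 + 4*y^3/3 + sqrt(3)*y + sqrt(2)*cos(2*y)/2


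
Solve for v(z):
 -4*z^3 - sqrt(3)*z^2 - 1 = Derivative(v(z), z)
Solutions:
 v(z) = C1 - z^4 - sqrt(3)*z^3/3 - z


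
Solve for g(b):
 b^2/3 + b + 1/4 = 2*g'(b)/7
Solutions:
 g(b) = C1 + 7*b^3/18 + 7*b^2/4 + 7*b/8


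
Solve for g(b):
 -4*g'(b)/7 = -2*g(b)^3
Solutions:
 g(b) = -sqrt(-1/(C1 + 7*b))
 g(b) = sqrt(-1/(C1 + 7*b))


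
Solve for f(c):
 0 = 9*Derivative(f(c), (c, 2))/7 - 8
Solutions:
 f(c) = C1 + C2*c + 28*c^2/9


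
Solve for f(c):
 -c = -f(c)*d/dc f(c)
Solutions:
 f(c) = -sqrt(C1 + c^2)
 f(c) = sqrt(C1 + c^2)


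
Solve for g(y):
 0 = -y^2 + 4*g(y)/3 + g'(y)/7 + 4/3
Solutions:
 g(y) = C1*exp(-28*y/3) + 3*y^2/4 - 9*y/56 - 1541/1568


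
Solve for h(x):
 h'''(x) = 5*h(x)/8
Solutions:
 h(x) = C3*exp(5^(1/3)*x/2) + (C1*sin(sqrt(3)*5^(1/3)*x/4) + C2*cos(sqrt(3)*5^(1/3)*x/4))*exp(-5^(1/3)*x/4)


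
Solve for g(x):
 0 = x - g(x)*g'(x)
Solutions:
 g(x) = -sqrt(C1 + x^2)
 g(x) = sqrt(C1 + x^2)


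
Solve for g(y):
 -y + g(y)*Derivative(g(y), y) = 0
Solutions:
 g(y) = -sqrt(C1 + y^2)
 g(y) = sqrt(C1 + y^2)


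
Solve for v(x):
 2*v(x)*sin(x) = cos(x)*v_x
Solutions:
 v(x) = C1/cos(x)^2


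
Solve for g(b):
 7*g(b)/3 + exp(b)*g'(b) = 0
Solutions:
 g(b) = C1*exp(7*exp(-b)/3)


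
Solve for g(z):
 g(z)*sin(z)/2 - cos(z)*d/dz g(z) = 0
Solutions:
 g(z) = C1/sqrt(cos(z))


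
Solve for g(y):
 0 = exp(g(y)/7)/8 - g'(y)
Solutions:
 g(y) = 7*log(-1/(C1 + y)) + 7*log(56)


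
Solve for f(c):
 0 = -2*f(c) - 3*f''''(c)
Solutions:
 f(c) = (C1*sin(6^(3/4)*c/6) + C2*cos(6^(3/4)*c/6))*exp(-6^(3/4)*c/6) + (C3*sin(6^(3/4)*c/6) + C4*cos(6^(3/4)*c/6))*exp(6^(3/4)*c/6)


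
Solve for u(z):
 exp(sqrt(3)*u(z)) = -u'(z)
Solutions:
 u(z) = sqrt(3)*(2*log(1/(C1 + z)) - log(3))/6


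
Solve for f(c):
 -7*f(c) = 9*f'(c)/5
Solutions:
 f(c) = C1*exp(-35*c/9)


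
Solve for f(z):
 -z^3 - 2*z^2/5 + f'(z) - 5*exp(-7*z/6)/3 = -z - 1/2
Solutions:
 f(z) = C1 + z^4/4 + 2*z^3/15 - z^2/2 - z/2 - 10*exp(-7*z/6)/7


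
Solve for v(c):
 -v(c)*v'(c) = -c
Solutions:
 v(c) = -sqrt(C1 + c^2)
 v(c) = sqrt(C1 + c^2)


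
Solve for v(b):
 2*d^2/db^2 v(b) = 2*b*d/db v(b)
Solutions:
 v(b) = C1 + C2*erfi(sqrt(2)*b/2)


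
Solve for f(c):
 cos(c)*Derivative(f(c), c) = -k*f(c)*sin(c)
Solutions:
 f(c) = C1*exp(k*log(cos(c)))


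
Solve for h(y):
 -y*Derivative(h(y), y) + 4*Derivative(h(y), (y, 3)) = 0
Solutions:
 h(y) = C1 + Integral(C2*airyai(2^(1/3)*y/2) + C3*airybi(2^(1/3)*y/2), y)


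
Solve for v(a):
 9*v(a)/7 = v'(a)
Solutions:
 v(a) = C1*exp(9*a/7)


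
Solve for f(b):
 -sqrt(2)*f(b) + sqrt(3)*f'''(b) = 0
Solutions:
 f(b) = C3*exp(2^(1/6)*3^(5/6)*b/3) + (C1*sin(2^(1/6)*3^(1/3)*b/2) + C2*cos(2^(1/6)*3^(1/3)*b/2))*exp(-2^(1/6)*3^(5/6)*b/6)


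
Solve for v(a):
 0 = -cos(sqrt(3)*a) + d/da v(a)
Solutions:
 v(a) = C1 + sqrt(3)*sin(sqrt(3)*a)/3


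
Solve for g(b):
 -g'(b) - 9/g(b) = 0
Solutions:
 g(b) = -sqrt(C1 - 18*b)
 g(b) = sqrt(C1 - 18*b)


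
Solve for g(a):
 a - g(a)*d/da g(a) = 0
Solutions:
 g(a) = -sqrt(C1 + a^2)
 g(a) = sqrt(C1 + a^2)


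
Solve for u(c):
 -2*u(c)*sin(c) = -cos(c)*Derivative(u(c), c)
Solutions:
 u(c) = C1/cos(c)^2


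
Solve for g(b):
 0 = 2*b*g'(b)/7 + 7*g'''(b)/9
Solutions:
 g(b) = C1 + Integral(C2*airyai(-126^(1/3)*b/7) + C3*airybi(-126^(1/3)*b/7), b)


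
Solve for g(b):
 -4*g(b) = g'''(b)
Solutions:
 g(b) = C3*exp(-2^(2/3)*b) + (C1*sin(2^(2/3)*sqrt(3)*b/2) + C2*cos(2^(2/3)*sqrt(3)*b/2))*exp(2^(2/3)*b/2)


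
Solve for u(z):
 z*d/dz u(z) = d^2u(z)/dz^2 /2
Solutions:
 u(z) = C1 + C2*erfi(z)


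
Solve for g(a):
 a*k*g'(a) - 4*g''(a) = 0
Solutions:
 g(a) = Piecewise((-sqrt(2)*sqrt(pi)*C1*erf(sqrt(2)*a*sqrt(-k)/4)/sqrt(-k) - C2, (k > 0) | (k < 0)), (-C1*a - C2, True))


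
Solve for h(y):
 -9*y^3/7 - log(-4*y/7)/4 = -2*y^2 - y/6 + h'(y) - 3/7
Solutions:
 h(y) = C1 - 9*y^4/28 + 2*y^3/3 + y^2/12 - y*log(-y)/4 + y*(-14*log(2) + 7*log(7) + 19)/28


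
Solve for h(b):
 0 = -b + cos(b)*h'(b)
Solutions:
 h(b) = C1 + Integral(b/cos(b), b)


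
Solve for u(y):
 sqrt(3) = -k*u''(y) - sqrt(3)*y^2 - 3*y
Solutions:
 u(y) = C1 + C2*y - sqrt(3)*y^4/(12*k) - y^3/(2*k) - sqrt(3)*y^2/(2*k)


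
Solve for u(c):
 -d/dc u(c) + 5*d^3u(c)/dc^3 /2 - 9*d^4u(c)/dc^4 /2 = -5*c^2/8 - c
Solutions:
 u(c) = C1 + C2*exp(c*(25/(27*sqrt(5811) + 2062)^(1/3) + 10 + (27*sqrt(5811) + 2062)^(1/3))/54)*sin(sqrt(3)*c*(-(27*sqrt(5811) + 2062)^(1/3) + 25/(27*sqrt(5811) + 2062)^(1/3))/54) + C3*exp(c*(25/(27*sqrt(5811) + 2062)^(1/3) + 10 + (27*sqrt(5811) + 2062)^(1/3))/54)*cos(sqrt(3)*c*(-(27*sqrt(5811) + 2062)^(1/3) + 25/(27*sqrt(5811) + 2062)^(1/3))/54) + C4*exp(c*(-(27*sqrt(5811) + 2062)^(1/3) - 25/(27*sqrt(5811) + 2062)^(1/3) + 5)/27) + 5*c^3/24 + c^2/2 + 25*c/8


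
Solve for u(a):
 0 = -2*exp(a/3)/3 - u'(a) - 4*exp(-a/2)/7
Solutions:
 u(a) = C1 - 2*exp(a/3) + 8*exp(-a/2)/7


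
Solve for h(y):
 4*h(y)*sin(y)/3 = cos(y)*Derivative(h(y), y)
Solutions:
 h(y) = C1/cos(y)^(4/3)


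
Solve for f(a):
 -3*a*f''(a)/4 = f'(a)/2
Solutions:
 f(a) = C1 + C2*a^(1/3)


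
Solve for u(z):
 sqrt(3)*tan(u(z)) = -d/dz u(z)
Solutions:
 u(z) = pi - asin(C1*exp(-sqrt(3)*z))
 u(z) = asin(C1*exp(-sqrt(3)*z))


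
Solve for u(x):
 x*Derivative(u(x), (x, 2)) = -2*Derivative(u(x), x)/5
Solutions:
 u(x) = C1 + C2*x^(3/5)


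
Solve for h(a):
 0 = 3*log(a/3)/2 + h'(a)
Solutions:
 h(a) = C1 - 3*a*log(a)/2 + 3*a/2 + 3*a*log(3)/2


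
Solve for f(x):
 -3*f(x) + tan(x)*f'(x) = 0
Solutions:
 f(x) = C1*sin(x)^3


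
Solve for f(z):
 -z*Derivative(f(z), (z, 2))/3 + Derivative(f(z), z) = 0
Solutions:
 f(z) = C1 + C2*z^4


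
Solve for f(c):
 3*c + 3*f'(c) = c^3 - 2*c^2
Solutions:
 f(c) = C1 + c^4/12 - 2*c^3/9 - c^2/2


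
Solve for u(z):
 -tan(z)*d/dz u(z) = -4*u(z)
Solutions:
 u(z) = C1*sin(z)^4


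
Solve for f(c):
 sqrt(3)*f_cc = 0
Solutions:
 f(c) = C1 + C2*c


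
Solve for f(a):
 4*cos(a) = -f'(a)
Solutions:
 f(a) = C1 - 4*sin(a)


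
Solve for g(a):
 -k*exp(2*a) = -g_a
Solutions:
 g(a) = C1 + k*exp(2*a)/2


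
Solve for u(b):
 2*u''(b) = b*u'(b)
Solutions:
 u(b) = C1 + C2*erfi(b/2)


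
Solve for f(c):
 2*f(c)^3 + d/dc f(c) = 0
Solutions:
 f(c) = -sqrt(2)*sqrt(-1/(C1 - 2*c))/2
 f(c) = sqrt(2)*sqrt(-1/(C1 - 2*c))/2


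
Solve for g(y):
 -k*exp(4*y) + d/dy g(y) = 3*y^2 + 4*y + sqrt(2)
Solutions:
 g(y) = C1 + k*exp(4*y)/4 + y^3 + 2*y^2 + sqrt(2)*y


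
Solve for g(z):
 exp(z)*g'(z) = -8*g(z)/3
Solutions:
 g(z) = C1*exp(8*exp(-z)/3)


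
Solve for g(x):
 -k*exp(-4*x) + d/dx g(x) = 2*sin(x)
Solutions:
 g(x) = C1 - k*exp(-4*x)/4 - 2*cos(x)


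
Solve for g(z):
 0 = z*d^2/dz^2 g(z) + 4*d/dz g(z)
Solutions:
 g(z) = C1 + C2/z^3


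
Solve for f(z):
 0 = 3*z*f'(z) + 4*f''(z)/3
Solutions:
 f(z) = C1 + C2*erf(3*sqrt(2)*z/4)


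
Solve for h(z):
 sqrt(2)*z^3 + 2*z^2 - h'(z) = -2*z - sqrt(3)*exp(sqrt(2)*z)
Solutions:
 h(z) = C1 + sqrt(2)*z^4/4 + 2*z^3/3 + z^2 + sqrt(6)*exp(sqrt(2)*z)/2


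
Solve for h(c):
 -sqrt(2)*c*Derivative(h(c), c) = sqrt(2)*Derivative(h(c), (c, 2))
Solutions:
 h(c) = C1 + C2*erf(sqrt(2)*c/2)


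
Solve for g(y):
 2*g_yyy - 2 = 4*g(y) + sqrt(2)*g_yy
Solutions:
 g(y) = C1*exp(y*(-18*(sqrt(2)/108 + 1 + sqrt(2)*sqrt(-1 + (sqrt(2) + 108)^2/2)/108)^(1/3) - 1/(sqrt(2)/108 + 1 + sqrt(2)*sqrt(-1 + (sqrt(2) + 108)^2/2)/108)^(1/3) + 6*sqrt(2))/36)*sin(sqrt(3)*y*(-18*(sqrt(2)/108 + 1 + sqrt(2)*sqrt(-1 + 1458*(-2 - sqrt(2)/54)^2)/108)^(1/3) + (sqrt(2)/108 + 1 + sqrt(2)*sqrt(-1 + 1458*(-2 - sqrt(2)/54)^2)/108)^(-1/3))/36) + C2*exp(y*(-18*(sqrt(2)/108 + 1 + sqrt(2)*sqrt(-1 + (sqrt(2) + 108)^2/2)/108)^(1/3) - 1/(sqrt(2)/108 + 1 + sqrt(2)*sqrt(-1 + (sqrt(2) + 108)^2/2)/108)^(1/3) + 6*sqrt(2))/36)*cos(sqrt(3)*y*(-18*(sqrt(2)/108 + 1 + sqrt(2)*sqrt(-1 + 1458*(-2 - sqrt(2)/54)^2)/108)^(1/3) + (sqrt(2)/108 + 1 + sqrt(2)*sqrt(-1 + 1458*(-2 - sqrt(2)/54)^2)/108)^(-1/3))/36) + C3*exp(y*(1/(18*(sqrt(2)/108 + 1 + sqrt(2)*sqrt(-1 + (sqrt(2) + 108)^2/2)/108)^(1/3)) + sqrt(2)/6 + (sqrt(2)/108 + 1 + sqrt(2)*sqrt(-1 + (sqrt(2) + 108)^2/2)/108)^(1/3))) - 1/2


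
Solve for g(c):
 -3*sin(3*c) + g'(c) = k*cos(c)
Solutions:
 g(c) = C1 + k*sin(c) - cos(3*c)


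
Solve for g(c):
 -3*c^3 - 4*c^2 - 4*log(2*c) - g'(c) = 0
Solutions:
 g(c) = C1 - 3*c^4/4 - 4*c^3/3 - 4*c*log(c) - 4*c*log(2) + 4*c


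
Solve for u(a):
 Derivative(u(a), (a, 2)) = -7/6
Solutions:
 u(a) = C1 + C2*a - 7*a^2/12


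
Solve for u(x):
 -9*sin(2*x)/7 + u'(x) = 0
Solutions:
 u(x) = C1 - 9*cos(2*x)/14


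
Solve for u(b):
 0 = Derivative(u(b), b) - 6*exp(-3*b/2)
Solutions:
 u(b) = C1 - 4*exp(-3*b/2)


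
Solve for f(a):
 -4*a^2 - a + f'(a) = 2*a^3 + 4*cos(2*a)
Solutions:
 f(a) = C1 + a^4/2 + 4*a^3/3 + a^2/2 + 2*sin(2*a)


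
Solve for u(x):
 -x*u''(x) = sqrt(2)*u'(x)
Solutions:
 u(x) = C1 + C2*x^(1 - sqrt(2))


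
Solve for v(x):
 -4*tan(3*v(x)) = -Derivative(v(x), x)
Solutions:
 v(x) = -asin(C1*exp(12*x))/3 + pi/3
 v(x) = asin(C1*exp(12*x))/3


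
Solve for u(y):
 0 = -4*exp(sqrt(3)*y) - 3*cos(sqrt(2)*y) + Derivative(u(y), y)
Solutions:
 u(y) = C1 + 4*sqrt(3)*exp(sqrt(3)*y)/3 + 3*sqrt(2)*sin(sqrt(2)*y)/2


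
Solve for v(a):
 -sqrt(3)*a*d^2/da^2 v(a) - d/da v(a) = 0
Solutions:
 v(a) = C1 + C2*a^(1 - sqrt(3)/3)


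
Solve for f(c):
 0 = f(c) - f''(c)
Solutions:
 f(c) = C1*exp(-c) + C2*exp(c)


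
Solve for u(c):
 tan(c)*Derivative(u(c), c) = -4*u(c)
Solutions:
 u(c) = C1/sin(c)^4


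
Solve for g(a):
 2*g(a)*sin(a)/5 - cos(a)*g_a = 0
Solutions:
 g(a) = C1/cos(a)^(2/5)


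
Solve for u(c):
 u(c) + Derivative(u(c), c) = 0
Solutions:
 u(c) = C1*exp(-c)


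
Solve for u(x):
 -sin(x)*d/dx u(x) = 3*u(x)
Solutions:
 u(x) = C1*(cos(x) + 1)^(3/2)/(cos(x) - 1)^(3/2)


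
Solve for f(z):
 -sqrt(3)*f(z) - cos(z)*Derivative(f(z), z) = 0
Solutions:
 f(z) = C1*(sin(z) - 1)^(sqrt(3)/2)/(sin(z) + 1)^(sqrt(3)/2)


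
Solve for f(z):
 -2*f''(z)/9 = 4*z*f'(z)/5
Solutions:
 f(z) = C1 + C2*erf(3*sqrt(5)*z/5)


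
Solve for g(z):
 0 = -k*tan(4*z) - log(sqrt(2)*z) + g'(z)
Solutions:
 g(z) = C1 - k*log(cos(4*z))/4 + z*log(z) - z + z*log(2)/2


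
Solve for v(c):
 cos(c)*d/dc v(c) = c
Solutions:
 v(c) = C1 + Integral(c/cos(c), c)


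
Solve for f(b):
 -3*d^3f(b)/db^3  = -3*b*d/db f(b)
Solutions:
 f(b) = C1 + Integral(C2*airyai(b) + C3*airybi(b), b)


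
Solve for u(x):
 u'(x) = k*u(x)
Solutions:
 u(x) = C1*exp(k*x)


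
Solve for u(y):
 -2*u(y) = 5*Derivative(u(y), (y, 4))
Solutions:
 u(y) = (C1*sin(10^(3/4)*y/10) + C2*cos(10^(3/4)*y/10))*exp(-10^(3/4)*y/10) + (C3*sin(10^(3/4)*y/10) + C4*cos(10^(3/4)*y/10))*exp(10^(3/4)*y/10)


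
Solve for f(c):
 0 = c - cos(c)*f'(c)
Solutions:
 f(c) = C1 + Integral(c/cos(c), c)


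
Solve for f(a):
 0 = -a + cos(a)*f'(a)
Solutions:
 f(a) = C1 + Integral(a/cos(a), a)


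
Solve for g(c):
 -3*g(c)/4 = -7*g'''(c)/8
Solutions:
 g(c) = C3*exp(6^(1/3)*7^(2/3)*c/7) + (C1*sin(2^(1/3)*3^(5/6)*7^(2/3)*c/14) + C2*cos(2^(1/3)*3^(5/6)*7^(2/3)*c/14))*exp(-6^(1/3)*7^(2/3)*c/14)


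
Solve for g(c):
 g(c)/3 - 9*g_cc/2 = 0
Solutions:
 g(c) = C1*exp(-sqrt(6)*c/9) + C2*exp(sqrt(6)*c/9)


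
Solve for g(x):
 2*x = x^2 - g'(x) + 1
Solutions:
 g(x) = C1 + x^3/3 - x^2 + x


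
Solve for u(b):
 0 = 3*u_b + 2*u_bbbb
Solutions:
 u(b) = C1 + C4*exp(-2^(2/3)*3^(1/3)*b/2) + (C2*sin(2^(2/3)*3^(5/6)*b/4) + C3*cos(2^(2/3)*3^(5/6)*b/4))*exp(2^(2/3)*3^(1/3)*b/4)


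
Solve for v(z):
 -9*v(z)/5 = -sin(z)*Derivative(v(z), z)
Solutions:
 v(z) = C1*(cos(z) - 1)^(9/10)/(cos(z) + 1)^(9/10)


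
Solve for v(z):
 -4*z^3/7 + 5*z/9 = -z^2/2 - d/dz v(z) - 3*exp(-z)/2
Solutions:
 v(z) = C1 + z^4/7 - z^3/6 - 5*z^2/18 + 3*exp(-z)/2


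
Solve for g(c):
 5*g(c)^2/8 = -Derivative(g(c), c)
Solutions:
 g(c) = 8/(C1 + 5*c)


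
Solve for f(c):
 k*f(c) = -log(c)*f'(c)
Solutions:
 f(c) = C1*exp(-k*li(c))


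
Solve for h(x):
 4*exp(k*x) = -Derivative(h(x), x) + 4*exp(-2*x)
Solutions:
 h(x) = C1 - 2*exp(-2*x) - 4*exp(k*x)/k


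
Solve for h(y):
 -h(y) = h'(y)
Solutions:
 h(y) = C1*exp(-y)


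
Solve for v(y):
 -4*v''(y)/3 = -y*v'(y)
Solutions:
 v(y) = C1 + C2*erfi(sqrt(6)*y/4)


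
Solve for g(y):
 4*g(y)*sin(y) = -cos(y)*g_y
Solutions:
 g(y) = C1*cos(y)^4


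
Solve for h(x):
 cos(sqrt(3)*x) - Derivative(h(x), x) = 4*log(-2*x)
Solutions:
 h(x) = C1 - 4*x*log(-x) - 4*x*log(2) + 4*x + sqrt(3)*sin(sqrt(3)*x)/3


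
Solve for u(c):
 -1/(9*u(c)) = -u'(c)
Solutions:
 u(c) = -sqrt(C1 + 2*c)/3
 u(c) = sqrt(C1 + 2*c)/3


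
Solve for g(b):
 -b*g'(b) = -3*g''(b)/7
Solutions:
 g(b) = C1 + C2*erfi(sqrt(42)*b/6)


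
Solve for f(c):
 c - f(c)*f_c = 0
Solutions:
 f(c) = -sqrt(C1 + c^2)
 f(c) = sqrt(C1 + c^2)


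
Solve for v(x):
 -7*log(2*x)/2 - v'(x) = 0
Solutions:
 v(x) = C1 - 7*x*log(x)/2 - 7*x*log(2)/2 + 7*x/2


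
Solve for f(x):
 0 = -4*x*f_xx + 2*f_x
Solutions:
 f(x) = C1 + C2*x^(3/2)


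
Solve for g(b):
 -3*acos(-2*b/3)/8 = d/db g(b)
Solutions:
 g(b) = C1 - 3*b*acos(-2*b/3)/8 - 3*sqrt(9 - 4*b^2)/16


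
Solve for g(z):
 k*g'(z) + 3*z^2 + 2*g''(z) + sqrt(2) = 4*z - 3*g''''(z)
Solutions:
 g(z) = C1 + C2*exp(2^(1/3)*z*(-2^(1/3)*(9*k + sqrt(81*k^2 + 32))^(1/3) + 4/(9*k + sqrt(81*k^2 + 32))^(1/3))/6) + C3*exp(2^(1/3)*z*(2^(1/3)*(9*k + sqrt(81*k^2 + 32))^(1/3) - 2^(1/3)*sqrt(3)*I*(9*k + sqrt(81*k^2 + 32))^(1/3) + 16/((-1 + sqrt(3)*I)*(9*k + sqrt(81*k^2 + 32))^(1/3)))/12) + C4*exp(2^(1/3)*z*(2^(1/3)*(9*k + sqrt(81*k^2 + 32))^(1/3) + 2^(1/3)*sqrt(3)*I*(9*k + sqrt(81*k^2 + 32))^(1/3) - 16/((1 + sqrt(3)*I)*(9*k + sqrt(81*k^2 + 32))^(1/3)))/12) - z^3/k + 2*z^2/k - sqrt(2)*z/k + 6*z^2/k^2 - 8*z/k^2 - 24*z/k^3


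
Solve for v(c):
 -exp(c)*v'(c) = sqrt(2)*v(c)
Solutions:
 v(c) = C1*exp(sqrt(2)*exp(-c))


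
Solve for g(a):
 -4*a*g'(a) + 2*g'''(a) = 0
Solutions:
 g(a) = C1 + Integral(C2*airyai(2^(1/3)*a) + C3*airybi(2^(1/3)*a), a)


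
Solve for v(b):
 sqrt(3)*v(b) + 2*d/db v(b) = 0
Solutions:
 v(b) = C1*exp(-sqrt(3)*b/2)


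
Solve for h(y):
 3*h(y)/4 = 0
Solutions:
 h(y) = 0


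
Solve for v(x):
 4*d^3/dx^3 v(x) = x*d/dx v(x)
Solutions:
 v(x) = C1 + Integral(C2*airyai(2^(1/3)*x/2) + C3*airybi(2^(1/3)*x/2), x)


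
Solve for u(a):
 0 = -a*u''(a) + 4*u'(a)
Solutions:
 u(a) = C1 + C2*a^5


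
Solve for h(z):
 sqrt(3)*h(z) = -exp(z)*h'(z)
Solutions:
 h(z) = C1*exp(sqrt(3)*exp(-z))


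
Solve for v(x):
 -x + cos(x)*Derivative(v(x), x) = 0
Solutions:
 v(x) = C1 + Integral(x/cos(x), x)


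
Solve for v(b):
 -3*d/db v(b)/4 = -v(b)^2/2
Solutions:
 v(b) = -3/(C1 + 2*b)


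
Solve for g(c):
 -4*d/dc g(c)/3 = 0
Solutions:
 g(c) = C1


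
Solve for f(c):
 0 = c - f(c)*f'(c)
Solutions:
 f(c) = -sqrt(C1 + c^2)
 f(c) = sqrt(C1 + c^2)


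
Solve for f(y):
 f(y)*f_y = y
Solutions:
 f(y) = -sqrt(C1 + y^2)
 f(y) = sqrt(C1 + y^2)


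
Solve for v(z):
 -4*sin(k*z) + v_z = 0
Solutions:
 v(z) = C1 - 4*cos(k*z)/k


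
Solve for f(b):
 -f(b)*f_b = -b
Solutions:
 f(b) = -sqrt(C1 + b^2)
 f(b) = sqrt(C1 + b^2)


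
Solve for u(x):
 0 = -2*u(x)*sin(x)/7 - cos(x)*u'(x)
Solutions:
 u(x) = C1*cos(x)^(2/7)


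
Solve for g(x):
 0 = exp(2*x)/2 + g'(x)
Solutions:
 g(x) = C1 - exp(2*x)/4


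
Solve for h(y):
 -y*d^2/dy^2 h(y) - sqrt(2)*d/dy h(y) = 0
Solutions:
 h(y) = C1 + C2*y^(1 - sqrt(2))


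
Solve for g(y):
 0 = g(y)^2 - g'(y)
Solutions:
 g(y) = -1/(C1 + y)


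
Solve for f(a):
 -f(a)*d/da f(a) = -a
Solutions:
 f(a) = -sqrt(C1 + a^2)
 f(a) = sqrt(C1 + a^2)


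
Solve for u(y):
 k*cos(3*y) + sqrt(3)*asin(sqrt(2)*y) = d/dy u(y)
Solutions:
 u(y) = C1 + k*sin(3*y)/3 + sqrt(3)*(y*asin(sqrt(2)*y) + sqrt(2)*sqrt(1 - 2*y^2)/2)


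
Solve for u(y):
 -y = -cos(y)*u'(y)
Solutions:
 u(y) = C1 + Integral(y/cos(y), y)


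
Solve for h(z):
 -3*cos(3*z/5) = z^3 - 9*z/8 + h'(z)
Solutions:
 h(z) = C1 - z^4/4 + 9*z^2/16 - 5*sin(3*z/5)


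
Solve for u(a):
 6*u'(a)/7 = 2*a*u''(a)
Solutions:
 u(a) = C1 + C2*a^(10/7)


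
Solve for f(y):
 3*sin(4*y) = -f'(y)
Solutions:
 f(y) = C1 + 3*cos(4*y)/4


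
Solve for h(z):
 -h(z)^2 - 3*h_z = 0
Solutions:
 h(z) = 3/(C1 + z)


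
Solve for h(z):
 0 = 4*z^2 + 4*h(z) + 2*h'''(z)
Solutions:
 h(z) = C3*exp(-2^(1/3)*z) - z^2 + (C1*sin(2^(1/3)*sqrt(3)*z/2) + C2*cos(2^(1/3)*sqrt(3)*z/2))*exp(2^(1/3)*z/2)


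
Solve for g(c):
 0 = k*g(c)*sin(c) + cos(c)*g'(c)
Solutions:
 g(c) = C1*exp(k*log(cos(c)))


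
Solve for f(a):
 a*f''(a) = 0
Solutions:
 f(a) = C1 + C2*a


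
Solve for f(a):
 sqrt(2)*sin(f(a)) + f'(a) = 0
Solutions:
 f(a) = -acos((-C1 - exp(2*sqrt(2)*a))/(C1 - exp(2*sqrt(2)*a))) + 2*pi
 f(a) = acos((-C1 - exp(2*sqrt(2)*a))/(C1 - exp(2*sqrt(2)*a)))


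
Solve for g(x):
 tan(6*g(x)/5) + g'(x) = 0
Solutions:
 g(x) = -5*asin(C1*exp(-6*x/5))/6 + 5*pi/6
 g(x) = 5*asin(C1*exp(-6*x/5))/6


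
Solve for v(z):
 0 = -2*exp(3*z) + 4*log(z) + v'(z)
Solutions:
 v(z) = C1 - 4*z*log(z) + 4*z + 2*exp(3*z)/3


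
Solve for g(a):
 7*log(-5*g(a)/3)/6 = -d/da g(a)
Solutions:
 6*Integral(1/(log(-_y) - log(3) + log(5)), (_y, g(a)))/7 = C1 - a


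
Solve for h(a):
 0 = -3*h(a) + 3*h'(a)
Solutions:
 h(a) = C1*exp(a)


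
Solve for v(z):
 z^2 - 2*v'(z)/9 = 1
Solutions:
 v(z) = C1 + 3*z^3/2 - 9*z/2


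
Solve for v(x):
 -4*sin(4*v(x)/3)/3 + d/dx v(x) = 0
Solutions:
 -4*x/3 + 3*log(cos(4*v(x)/3) - 1)/8 - 3*log(cos(4*v(x)/3) + 1)/8 = C1


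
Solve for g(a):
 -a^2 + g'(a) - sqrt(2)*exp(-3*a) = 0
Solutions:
 g(a) = C1 + a^3/3 - sqrt(2)*exp(-3*a)/3


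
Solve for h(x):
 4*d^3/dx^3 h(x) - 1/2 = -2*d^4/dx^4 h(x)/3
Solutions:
 h(x) = C1 + C2*x + C3*x^2 + C4*exp(-6*x) + x^3/48


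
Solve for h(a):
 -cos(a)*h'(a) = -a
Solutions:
 h(a) = C1 + Integral(a/cos(a), a)


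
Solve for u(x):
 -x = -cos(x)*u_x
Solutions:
 u(x) = C1 + Integral(x/cos(x), x)


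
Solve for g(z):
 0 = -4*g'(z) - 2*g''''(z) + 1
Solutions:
 g(z) = C1 + C4*exp(-2^(1/3)*z) + z/4 + (C2*sin(2^(1/3)*sqrt(3)*z/2) + C3*cos(2^(1/3)*sqrt(3)*z/2))*exp(2^(1/3)*z/2)


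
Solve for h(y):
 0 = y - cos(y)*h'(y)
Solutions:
 h(y) = C1 + Integral(y/cos(y), y)


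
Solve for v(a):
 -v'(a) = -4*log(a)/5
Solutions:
 v(a) = C1 + 4*a*log(a)/5 - 4*a/5


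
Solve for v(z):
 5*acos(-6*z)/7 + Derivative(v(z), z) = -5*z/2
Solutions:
 v(z) = C1 - 5*z^2/4 - 5*z*acos(-6*z)/7 - 5*sqrt(1 - 36*z^2)/42


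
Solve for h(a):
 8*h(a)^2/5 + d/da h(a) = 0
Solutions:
 h(a) = 5/(C1 + 8*a)


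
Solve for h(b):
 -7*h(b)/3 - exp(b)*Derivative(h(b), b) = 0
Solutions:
 h(b) = C1*exp(7*exp(-b)/3)


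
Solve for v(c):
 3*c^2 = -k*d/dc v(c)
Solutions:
 v(c) = C1 - c^3/k


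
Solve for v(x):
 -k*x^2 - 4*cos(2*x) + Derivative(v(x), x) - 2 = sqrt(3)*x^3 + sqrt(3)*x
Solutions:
 v(x) = C1 + k*x^3/3 + sqrt(3)*x^4/4 + sqrt(3)*x^2/2 + 2*x + 2*sin(2*x)


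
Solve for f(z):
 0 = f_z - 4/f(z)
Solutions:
 f(z) = -sqrt(C1 + 8*z)
 f(z) = sqrt(C1 + 8*z)


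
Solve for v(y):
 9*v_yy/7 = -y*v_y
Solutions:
 v(y) = C1 + C2*erf(sqrt(14)*y/6)


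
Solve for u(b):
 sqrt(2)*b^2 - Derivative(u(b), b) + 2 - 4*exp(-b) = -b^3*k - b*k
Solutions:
 u(b) = C1 + b^4*k/4 + sqrt(2)*b^3/3 + b^2*k/2 + 2*b + 4*exp(-b)


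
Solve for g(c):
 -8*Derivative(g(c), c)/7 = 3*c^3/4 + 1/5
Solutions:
 g(c) = C1 - 21*c^4/128 - 7*c/40


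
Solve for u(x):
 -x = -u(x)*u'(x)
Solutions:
 u(x) = -sqrt(C1 + x^2)
 u(x) = sqrt(C1 + x^2)


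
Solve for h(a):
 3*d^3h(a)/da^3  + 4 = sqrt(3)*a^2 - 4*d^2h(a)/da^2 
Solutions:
 h(a) = C1 + C2*a + C3*exp(-4*a/3) + sqrt(3)*a^4/48 - sqrt(3)*a^3/16 + a^2*(-32 + 9*sqrt(3))/64


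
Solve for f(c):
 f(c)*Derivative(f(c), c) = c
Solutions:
 f(c) = -sqrt(C1 + c^2)
 f(c) = sqrt(C1 + c^2)


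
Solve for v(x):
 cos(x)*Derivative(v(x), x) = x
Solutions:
 v(x) = C1 + Integral(x/cos(x), x)


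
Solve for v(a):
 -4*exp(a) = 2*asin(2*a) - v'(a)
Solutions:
 v(a) = C1 + 2*a*asin(2*a) + sqrt(1 - 4*a^2) + 4*exp(a)


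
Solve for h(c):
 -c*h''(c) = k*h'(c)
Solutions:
 h(c) = C1 + c^(1 - re(k))*(C2*sin(log(c)*Abs(im(k))) + C3*cos(log(c)*im(k)))


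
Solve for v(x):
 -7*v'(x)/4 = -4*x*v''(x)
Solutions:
 v(x) = C1 + C2*x^(23/16)


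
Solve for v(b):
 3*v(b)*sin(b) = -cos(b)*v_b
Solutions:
 v(b) = C1*cos(b)^3


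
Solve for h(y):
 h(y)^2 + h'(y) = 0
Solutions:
 h(y) = 1/(C1 + y)


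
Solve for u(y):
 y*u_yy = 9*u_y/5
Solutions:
 u(y) = C1 + C2*y^(14/5)


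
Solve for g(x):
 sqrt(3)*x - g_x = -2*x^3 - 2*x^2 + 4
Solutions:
 g(x) = C1 + x^4/2 + 2*x^3/3 + sqrt(3)*x^2/2 - 4*x


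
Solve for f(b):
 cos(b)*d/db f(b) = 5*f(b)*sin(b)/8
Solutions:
 f(b) = C1/cos(b)^(5/8)


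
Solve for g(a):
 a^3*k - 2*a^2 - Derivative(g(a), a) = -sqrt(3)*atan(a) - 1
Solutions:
 g(a) = C1 + a^4*k/4 - 2*a^3/3 + a + sqrt(3)*(a*atan(a) - log(a^2 + 1)/2)


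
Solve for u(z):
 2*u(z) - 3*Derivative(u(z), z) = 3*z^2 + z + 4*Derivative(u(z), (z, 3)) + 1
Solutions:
 u(z) = C3*exp(z/2) + 3*z^2/2 + 5*z + (C1*sin(sqrt(15)*z/4) + C2*cos(sqrt(15)*z/4))*exp(-z/4) + 8


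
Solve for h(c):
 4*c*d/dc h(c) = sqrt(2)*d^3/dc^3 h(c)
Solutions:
 h(c) = C1 + Integral(C2*airyai(sqrt(2)*c) + C3*airybi(sqrt(2)*c), c)


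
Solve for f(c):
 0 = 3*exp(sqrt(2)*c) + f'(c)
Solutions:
 f(c) = C1 - 3*sqrt(2)*exp(sqrt(2)*c)/2


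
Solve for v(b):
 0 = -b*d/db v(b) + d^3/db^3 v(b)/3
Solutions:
 v(b) = C1 + Integral(C2*airyai(3^(1/3)*b) + C3*airybi(3^(1/3)*b), b)


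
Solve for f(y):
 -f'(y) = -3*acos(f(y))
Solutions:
 Integral(1/acos(_y), (_y, f(y))) = C1 + 3*y


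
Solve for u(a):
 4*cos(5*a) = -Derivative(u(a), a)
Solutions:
 u(a) = C1 - 4*sin(5*a)/5


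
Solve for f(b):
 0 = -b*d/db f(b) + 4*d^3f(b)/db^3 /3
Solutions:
 f(b) = C1 + Integral(C2*airyai(6^(1/3)*b/2) + C3*airybi(6^(1/3)*b/2), b)


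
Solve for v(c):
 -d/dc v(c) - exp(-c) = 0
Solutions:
 v(c) = C1 + exp(-c)


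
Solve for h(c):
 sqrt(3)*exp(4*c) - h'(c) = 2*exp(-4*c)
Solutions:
 h(c) = C1 + sqrt(3)*exp(4*c)/4 + exp(-4*c)/2


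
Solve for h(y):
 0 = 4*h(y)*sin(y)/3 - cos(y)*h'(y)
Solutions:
 h(y) = C1/cos(y)^(4/3)


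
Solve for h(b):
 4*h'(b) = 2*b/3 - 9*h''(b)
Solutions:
 h(b) = C1 + C2*exp(-4*b/9) + b^2/12 - 3*b/8


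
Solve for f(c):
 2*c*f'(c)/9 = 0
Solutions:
 f(c) = C1


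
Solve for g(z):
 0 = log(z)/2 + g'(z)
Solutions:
 g(z) = C1 - z*log(z)/2 + z/2


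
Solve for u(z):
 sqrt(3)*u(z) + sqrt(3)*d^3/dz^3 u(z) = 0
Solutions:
 u(z) = C3*exp(-z) + (C1*sin(sqrt(3)*z/2) + C2*cos(sqrt(3)*z/2))*exp(z/2)


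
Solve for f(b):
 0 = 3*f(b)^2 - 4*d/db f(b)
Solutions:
 f(b) = -4/(C1 + 3*b)


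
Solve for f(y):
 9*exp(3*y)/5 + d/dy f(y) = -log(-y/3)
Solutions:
 f(y) = C1 - y*log(-y) + y*(1 + log(3)) - 3*exp(3*y)/5


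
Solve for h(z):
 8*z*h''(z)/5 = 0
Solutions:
 h(z) = C1 + C2*z


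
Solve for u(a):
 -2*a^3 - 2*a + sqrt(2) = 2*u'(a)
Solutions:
 u(a) = C1 - a^4/4 - a^2/2 + sqrt(2)*a/2


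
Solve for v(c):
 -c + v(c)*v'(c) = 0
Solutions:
 v(c) = -sqrt(C1 + c^2)
 v(c) = sqrt(C1 + c^2)


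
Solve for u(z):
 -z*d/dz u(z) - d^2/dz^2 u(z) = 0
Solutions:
 u(z) = C1 + C2*erf(sqrt(2)*z/2)


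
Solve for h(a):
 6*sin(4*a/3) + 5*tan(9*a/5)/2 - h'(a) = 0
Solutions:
 h(a) = C1 - 25*log(cos(9*a/5))/18 - 9*cos(4*a/3)/2


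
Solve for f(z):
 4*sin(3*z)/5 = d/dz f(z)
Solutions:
 f(z) = C1 - 4*cos(3*z)/15


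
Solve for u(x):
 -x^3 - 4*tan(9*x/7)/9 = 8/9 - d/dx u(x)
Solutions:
 u(x) = C1 + x^4/4 + 8*x/9 - 28*log(cos(9*x/7))/81


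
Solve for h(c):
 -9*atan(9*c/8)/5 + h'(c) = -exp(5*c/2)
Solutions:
 h(c) = C1 + 9*c*atan(9*c/8)/5 - 2*exp(5*c/2)/5 - 4*log(81*c^2 + 64)/5


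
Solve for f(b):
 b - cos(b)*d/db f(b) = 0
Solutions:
 f(b) = C1 + Integral(b/cos(b), b)


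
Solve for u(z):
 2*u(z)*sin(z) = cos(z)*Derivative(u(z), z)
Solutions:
 u(z) = C1/cos(z)^2


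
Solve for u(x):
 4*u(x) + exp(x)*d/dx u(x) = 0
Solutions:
 u(x) = C1*exp(4*exp(-x))


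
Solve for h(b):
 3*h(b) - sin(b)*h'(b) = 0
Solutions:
 h(b) = C1*(cos(b) - 1)^(3/2)/(cos(b) + 1)^(3/2)


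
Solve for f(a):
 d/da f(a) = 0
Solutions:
 f(a) = C1


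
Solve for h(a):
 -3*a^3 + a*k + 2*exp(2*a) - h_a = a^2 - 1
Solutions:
 h(a) = C1 - 3*a^4/4 - a^3/3 + a^2*k/2 + a + exp(2*a)


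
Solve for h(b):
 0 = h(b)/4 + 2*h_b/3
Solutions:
 h(b) = C1*exp(-3*b/8)


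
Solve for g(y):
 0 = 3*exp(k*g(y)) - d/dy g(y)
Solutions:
 g(y) = Piecewise((log(-1/(C1*k + 3*k*y))/k, Ne(k, 0)), (nan, True))
 g(y) = Piecewise((C1 + 3*y, Eq(k, 0)), (nan, True))


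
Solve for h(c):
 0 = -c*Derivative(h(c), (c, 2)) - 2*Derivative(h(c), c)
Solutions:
 h(c) = C1 + C2/c


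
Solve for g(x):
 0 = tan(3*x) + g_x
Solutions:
 g(x) = C1 + log(cos(3*x))/3


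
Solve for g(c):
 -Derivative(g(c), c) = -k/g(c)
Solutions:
 g(c) = -sqrt(C1 + 2*c*k)
 g(c) = sqrt(C1 + 2*c*k)


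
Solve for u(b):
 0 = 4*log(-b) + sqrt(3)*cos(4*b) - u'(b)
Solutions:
 u(b) = C1 + 4*b*log(-b) - 4*b + sqrt(3)*sin(4*b)/4


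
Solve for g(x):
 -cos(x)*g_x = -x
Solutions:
 g(x) = C1 + Integral(x/cos(x), x)


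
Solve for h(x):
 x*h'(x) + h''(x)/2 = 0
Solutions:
 h(x) = C1 + C2*erf(x)


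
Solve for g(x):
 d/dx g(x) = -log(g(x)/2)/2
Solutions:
 -2*Integral(1/(-log(_y) + log(2)), (_y, g(x))) = C1 - x


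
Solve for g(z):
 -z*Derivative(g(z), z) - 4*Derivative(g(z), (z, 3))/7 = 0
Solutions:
 g(z) = C1 + Integral(C2*airyai(-14^(1/3)*z/2) + C3*airybi(-14^(1/3)*z/2), z)


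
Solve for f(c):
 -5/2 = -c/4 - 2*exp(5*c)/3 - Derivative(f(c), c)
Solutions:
 f(c) = C1 - c^2/8 + 5*c/2 - 2*exp(5*c)/15


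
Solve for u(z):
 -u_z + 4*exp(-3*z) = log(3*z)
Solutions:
 u(z) = C1 - z*log(z) + z*(1 - log(3)) - 4*exp(-3*z)/3


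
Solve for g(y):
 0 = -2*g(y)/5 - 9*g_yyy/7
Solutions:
 g(y) = C3*exp(-1050^(1/3)*y/15) + (C1*sin(3^(5/6)*350^(1/3)*y/30) + C2*cos(3^(5/6)*350^(1/3)*y/30))*exp(1050^(1/3)*y/30)


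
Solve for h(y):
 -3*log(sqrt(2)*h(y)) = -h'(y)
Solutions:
 -2*Integral(1/(2*log(_y) + log(2)), (_y, h(y)))/3 = C1 - y


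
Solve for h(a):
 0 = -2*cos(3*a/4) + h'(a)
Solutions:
 h(a) = C1 + 8*sin(3*a/4)/3


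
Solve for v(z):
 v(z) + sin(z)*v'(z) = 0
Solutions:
 v(z) = C1*sqrt(cos(z) + 1)/sqrt(cos(z) - 1)


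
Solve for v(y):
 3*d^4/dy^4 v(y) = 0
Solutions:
 v(y) = C1 + C2*y + C3*y^2 + C4*y^3


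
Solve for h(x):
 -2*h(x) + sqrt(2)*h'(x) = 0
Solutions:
 h(x) = C1*exp(sqrt(2)*x)


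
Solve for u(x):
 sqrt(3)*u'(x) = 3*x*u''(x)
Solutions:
 u(x) = C1 + C2*x^(sqrt(3)/3 + 1)


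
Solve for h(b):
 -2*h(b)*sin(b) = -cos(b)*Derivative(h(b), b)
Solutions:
 h(b) = C1/cos(b)^2


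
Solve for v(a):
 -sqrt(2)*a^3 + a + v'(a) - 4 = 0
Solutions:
 v(a) = C1 + sqrt(2)*a^4/4 - a^2/2 + 4*a


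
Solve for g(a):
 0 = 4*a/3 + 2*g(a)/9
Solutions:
 g(a) = -6*a


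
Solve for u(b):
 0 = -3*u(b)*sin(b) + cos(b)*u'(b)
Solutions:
 u(b) = C1/cos(b)^3


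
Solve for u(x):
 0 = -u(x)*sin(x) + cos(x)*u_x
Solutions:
 u(x) = C1/cos(x)


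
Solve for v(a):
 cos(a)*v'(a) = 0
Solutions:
 v(a) = C1


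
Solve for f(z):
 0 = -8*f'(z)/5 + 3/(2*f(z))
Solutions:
 f(z) = -sqrt(C1 + 30*z)/4
 f(z) = sqrt(C1 + 30*z)/4


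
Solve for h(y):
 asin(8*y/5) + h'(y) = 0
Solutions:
 h(y) = C1 - y*asin(8*y/5) - sqrt(25 - 64*y^2)/8


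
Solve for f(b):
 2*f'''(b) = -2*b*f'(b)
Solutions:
 f(b) = C1 + Integral(C2*airyai(-b) + C3*airybi(-b), b)


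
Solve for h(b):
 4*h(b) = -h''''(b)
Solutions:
 h(b) = (C1*sin(b) + C2*cos(b))*exp(-b) + (C3*sin(b) + C4*cos(b))*exp(b)


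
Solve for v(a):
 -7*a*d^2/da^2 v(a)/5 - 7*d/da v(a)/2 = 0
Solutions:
 v(a) = C1 + C2/a^(3/2)


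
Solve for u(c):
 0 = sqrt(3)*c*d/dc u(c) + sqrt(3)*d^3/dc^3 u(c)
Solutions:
 u(c) = C1 + Integral(C2*airyai(-c) + C3*airybi(-c), c)


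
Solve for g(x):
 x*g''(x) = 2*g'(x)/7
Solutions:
 g(x) = C1 + C2*x^(9/7)


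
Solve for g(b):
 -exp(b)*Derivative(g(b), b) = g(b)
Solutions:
 g(b) = C1*exp(exp(-b))


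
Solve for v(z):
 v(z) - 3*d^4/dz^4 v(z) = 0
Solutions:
 v(z) = C1*exp(-3^(3/4)*z/3) + C2*exp(3^(3/4)*z/3) + C3*sin(3^(3/4)*z/3) + C4*cos(3^(3/4)*z/3)


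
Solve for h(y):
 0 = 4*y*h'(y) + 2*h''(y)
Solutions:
 h(y) = C1 + C2*erf(y)


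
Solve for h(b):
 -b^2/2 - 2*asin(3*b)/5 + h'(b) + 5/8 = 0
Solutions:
 h(b) = C1 + b^3/6 + 2*b*asin(3*b)/5 - 5*b/8 + 2*sqrt(1 - 9*b^2)/15


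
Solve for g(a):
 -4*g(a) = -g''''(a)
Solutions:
 g(a) = C1*exp(-sqrt(2)*a) + C2*exp(sqrt(2)*a) + C3*sin(sqrt(2)*a) + C4*cos(sqrt(2)*a)


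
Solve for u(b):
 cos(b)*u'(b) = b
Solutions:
 u(b) = C1 + Integral(b/cos(b), b)


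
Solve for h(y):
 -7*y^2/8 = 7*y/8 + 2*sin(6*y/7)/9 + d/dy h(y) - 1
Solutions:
 h(y) = C1 - 7*y^3/24 - 7*y^2/16 + y + 7*cos(6*y/7)/27


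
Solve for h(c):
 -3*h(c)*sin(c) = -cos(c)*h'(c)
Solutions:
 h(c) = C1/cos(c)^3


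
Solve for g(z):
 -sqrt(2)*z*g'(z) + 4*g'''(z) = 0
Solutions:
 g(z) = C1 + Integral(C2*airyai(sqrt(2)*z/2) + C3*airybi(sqrt(2)*z/2), z)


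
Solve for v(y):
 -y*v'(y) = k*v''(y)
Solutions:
 v(y) = C1 + C2*sqrt(k)*erf(sqrt(2)*y*sqrt(1/k)/2)


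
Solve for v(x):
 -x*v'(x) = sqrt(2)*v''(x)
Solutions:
 v(x) = C1 + C2*erf(2^(1/4)*x/2)


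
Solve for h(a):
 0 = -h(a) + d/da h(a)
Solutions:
 h(a) = C1*exp(a)


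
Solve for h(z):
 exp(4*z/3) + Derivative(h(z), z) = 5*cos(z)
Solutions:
 h(z) = C1 - 3*exp(4*z/3)/4 + 5*sin(z)


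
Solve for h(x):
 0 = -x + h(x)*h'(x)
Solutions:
 h(x) = -sqrt(C1 + x^2)
 h(x) = sqrt(C1 + x^2)


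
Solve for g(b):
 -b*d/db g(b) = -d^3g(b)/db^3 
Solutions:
 g(b) = C1 + Integral(C2*airyai(b) + C3*airybi(b), b)


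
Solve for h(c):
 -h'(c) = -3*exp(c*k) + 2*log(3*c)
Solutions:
 h(c) = C1 - 2*c*log(c) + 2*c*(1 - log(3)) + Piecewise((3*exp(c*k)/k, Ne(k, 0)), (3*c, True))


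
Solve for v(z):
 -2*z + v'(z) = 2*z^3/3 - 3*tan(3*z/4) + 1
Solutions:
 v(z) = C1 + z^4/6 + z^2 + z + 4*log(cos(3*z/4))


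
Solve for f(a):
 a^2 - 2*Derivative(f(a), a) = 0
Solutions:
 f(a) = C1 + a^3/6


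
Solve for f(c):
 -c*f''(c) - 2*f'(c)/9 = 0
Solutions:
 f(c) = C1 + C2*c^(7/9)


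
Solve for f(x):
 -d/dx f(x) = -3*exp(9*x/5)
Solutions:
 f(x) = C1 + 5*exp(9*x/5)/3


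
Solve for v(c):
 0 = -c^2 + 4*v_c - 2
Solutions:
 v(c) = C1 + c^3/12 + c/2


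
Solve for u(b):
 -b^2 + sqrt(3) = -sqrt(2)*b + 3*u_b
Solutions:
 u(b) = C1 - b^3/9 + sqrt(2)*b^2/6 + sqrt(3)*b/3


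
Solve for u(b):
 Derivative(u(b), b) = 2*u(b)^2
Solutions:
 u(b) = -1/(C1 + 2*b)


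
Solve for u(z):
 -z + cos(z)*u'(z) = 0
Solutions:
 u(z) = C1 + Integral(z/cos(z), z)


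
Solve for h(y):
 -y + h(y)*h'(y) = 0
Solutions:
 h(y) = -sqrt(C1 + y^2)
 h(y) = sqrt(C1 + y^2)


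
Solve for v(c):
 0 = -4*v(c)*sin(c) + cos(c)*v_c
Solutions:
 v(c) = C1/cos(c)^4


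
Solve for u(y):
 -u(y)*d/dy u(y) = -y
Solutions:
 u(y) = -sqrt(C1 + y^2)
 u(y) = sqrt(C1 + y^2)


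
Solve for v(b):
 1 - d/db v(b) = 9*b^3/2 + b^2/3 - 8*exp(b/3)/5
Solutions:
 v(b) = C1 - 9*b^4/8 - b^3/9 + b + 24*exp(b/3)/5


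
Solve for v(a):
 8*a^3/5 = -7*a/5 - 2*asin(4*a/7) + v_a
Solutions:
 v(a) = C1 + 2*a^4/5 + 7*a^2/10 + 2*a*asin(4*a/7) + sqrt(49 - 16*a^2)/2


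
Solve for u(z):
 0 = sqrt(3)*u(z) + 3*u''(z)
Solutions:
 u(z) = C1*sin(3^(3/4)*z/3) + C2*cos(3^(3/4)*z/3)


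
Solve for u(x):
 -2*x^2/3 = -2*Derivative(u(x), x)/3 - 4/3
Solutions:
 u(x) = C1 + x^3/3 - 2*x
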